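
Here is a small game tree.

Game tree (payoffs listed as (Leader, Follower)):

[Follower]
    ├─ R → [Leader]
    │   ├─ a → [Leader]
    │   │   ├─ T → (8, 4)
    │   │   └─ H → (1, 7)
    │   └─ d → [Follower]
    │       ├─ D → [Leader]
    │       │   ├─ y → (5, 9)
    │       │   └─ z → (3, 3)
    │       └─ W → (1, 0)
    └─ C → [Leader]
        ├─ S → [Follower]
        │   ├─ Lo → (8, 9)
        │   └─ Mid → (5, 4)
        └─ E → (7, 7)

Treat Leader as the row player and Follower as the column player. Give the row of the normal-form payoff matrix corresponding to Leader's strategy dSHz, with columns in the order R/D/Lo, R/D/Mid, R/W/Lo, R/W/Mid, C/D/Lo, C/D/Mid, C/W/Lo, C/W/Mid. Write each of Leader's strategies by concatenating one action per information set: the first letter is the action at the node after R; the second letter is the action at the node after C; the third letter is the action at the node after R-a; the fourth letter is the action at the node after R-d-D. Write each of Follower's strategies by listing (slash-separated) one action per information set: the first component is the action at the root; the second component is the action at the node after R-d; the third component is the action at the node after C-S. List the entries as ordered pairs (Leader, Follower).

(3,3) (3,3) (1,0) (1,0) (8,9) (5,4) (8,9) (5,4)

vs R/D/Lo: Follower plays R → Leader plays d at [R] → Follower plays D at [R-d] → Leader plays z at [R-d-D] → (3, 3)
vs R/D/Mid: Follower plays R → Leader plays d at [R] → Follower plays D at [R-d] → Leader plays z at [R-d-D] → (3, 3)
vs R/W/Lo: Follower plays R → Leader plays d at [R] → Follower plays W at [R-d] → (1, 0)
vs R/W/Mid: Follower plays R → Leader plays d at [R] → Follower plays W at [R-d] → (1, 0)
vs C/D/Lo: Follower plays C → Leader plays S at [C] → Follower plays Lo at [C-S] → (8, 9)
vs C/D/Mid: Follower plays C → Leader plays S at [C] → Follower plays Mid at [C-S] → (5, 4)
vs C/W/Lo: Follower plays C → Leader plays S at [C] → Follower plays Lo at [C-S] → (8, 9)
vs C/W/Mid: Follower plays C → Leader plays S at [C] → Follower plays Mid at [C-S] → (5, 4)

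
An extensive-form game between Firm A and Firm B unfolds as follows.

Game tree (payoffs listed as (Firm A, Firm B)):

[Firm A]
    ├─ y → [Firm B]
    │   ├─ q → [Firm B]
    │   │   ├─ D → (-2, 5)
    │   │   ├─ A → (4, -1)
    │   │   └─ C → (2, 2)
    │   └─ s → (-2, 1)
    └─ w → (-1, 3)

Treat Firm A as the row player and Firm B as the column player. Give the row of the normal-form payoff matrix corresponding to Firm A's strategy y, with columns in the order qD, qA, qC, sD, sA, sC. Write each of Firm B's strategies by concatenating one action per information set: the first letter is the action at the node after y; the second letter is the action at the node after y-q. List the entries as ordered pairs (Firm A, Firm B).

vs qD: Firm A plays y → Firm B plays q at [y] → Firm B plays D at [y-q] → (-2, 5)
vs qA: Firm A plays y → Firm B plays q at [y] → Firm B plays A at [y-q] → (4, -1)
vs qC: Firm A plays y → Firm B plays q at [y] → Firm B plays C at [y-q] → (2, 2)
vs sD: Firm A plays y → Firm B plays s at [y] → (-2, 1)
vs sA: Firm A plays y → Firm B plays s at [y] → (-2, 1)
vs sC: Firm A plays y → Firm B plays s at [y] → (-2, 1)

(-2,5) (4,-1) (2,2) (-2,1) (-2,1) (-2,1)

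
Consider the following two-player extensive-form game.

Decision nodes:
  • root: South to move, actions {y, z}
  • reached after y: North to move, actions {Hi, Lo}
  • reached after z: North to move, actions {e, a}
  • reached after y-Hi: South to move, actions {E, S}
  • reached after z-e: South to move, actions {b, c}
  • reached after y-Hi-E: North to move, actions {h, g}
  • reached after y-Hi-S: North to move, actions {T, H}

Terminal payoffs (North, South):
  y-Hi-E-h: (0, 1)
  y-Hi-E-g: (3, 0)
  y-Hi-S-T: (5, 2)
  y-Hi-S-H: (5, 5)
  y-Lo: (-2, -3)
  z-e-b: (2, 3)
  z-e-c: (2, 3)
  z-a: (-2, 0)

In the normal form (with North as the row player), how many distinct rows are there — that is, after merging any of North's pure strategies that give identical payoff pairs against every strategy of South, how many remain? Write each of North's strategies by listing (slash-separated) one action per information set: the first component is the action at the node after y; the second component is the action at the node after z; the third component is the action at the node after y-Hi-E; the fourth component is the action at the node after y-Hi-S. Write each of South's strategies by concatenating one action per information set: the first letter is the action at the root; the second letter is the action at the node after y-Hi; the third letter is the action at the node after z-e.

10

North has 16 pure strategies: Hi/e/h/T, Hi/e/h/H, Hi/e/g/T, Hi/e/g/H, Hi/a/h/T, Hi/a/h/H, Hi/a/g/T, Hi/a/g/H, Lo/e/h/T, Lo/e/h/H, Lo/e/g/T, Lo/e/g/H, Lo/a/h/T, Lo/a/h/H, Lo/a/g/T, Lo/a/g/H. Columns: yEb, yEc, ySb, ySc, zEb, zEc, zSb, zSc.
{Hi/e/h/T} → row (0,1) (0,1) (5,2) (5,2) (2,3) (2,3) (2,3) (2,3)
{Hi/e/h/H} → row (0,1) (0,1) (5,5) (5,5) (2,3) (2,3) (2,3) (2,3)
{Hi/e/g/T} → row (3,0) (3,0) (5,2) (5,2) (2,3) (2,3) (2,3) (2,3)
{Hi/e/g/H} → row (3,0) (3,0) (5,5) (5,5) (2,3) (2,3) (2,3) (2,3)
{Hi/a/h/T} → row (0,1) (0,1) (5,2) (5,2) (-2,0) (-2,0) (-2,0) (-2,0)
{Hi/a/h/H} → row (0,1) (0,1) (5,5) (5,5) (-2,0) (-2,0) (-2,0) (-2,0)
{Hi/a/g/T} → row (3,0) (3,0) (5,2) (5,2) (-2,0) (-2,0) (-2,0) (-2,0)
{Hi/a/g/H} → row (3,0) (3,0) (5,5) (5,5) (-2,0) (-2,0) (-2,0) (-2,0)
{Lo/e/h/T, Lo/e/h/H, Lo/e/g/T, Lo/e/g/H} → row (-2,-3) (-2,-3) (-2,-3) (-2,-3) (2,3) (2,3) (2,3) (2,3)
{Lo/a/h/T, Lo/a/h/H, Lo/a/g/T, Lo/a/g/H} → row (-2,-3) (-2,-3) (-2,-3) (-2,-3) (-2,0) (-2,0) (-2,0) (-2,0)
That's 10 distinct rows out of 16 strategies.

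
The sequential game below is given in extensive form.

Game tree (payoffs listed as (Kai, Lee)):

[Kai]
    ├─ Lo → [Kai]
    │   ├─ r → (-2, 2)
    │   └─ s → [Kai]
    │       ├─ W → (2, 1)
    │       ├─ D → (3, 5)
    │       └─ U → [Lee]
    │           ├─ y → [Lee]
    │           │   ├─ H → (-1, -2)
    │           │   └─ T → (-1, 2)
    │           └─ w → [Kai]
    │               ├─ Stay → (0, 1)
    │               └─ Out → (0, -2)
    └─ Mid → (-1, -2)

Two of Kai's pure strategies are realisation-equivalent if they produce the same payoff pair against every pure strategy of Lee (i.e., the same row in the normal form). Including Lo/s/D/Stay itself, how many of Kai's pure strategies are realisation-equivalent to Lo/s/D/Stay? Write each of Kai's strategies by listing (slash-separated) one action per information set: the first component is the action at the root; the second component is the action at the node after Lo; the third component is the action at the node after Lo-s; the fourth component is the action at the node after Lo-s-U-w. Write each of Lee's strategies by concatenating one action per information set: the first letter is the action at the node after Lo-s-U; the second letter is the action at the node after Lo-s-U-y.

2

Row for Lo/s/D/Stay (columns yH, yT, wH, wT): (3,5) (3,5) (3,5) (3,5).
Under Lo/s/D/Stay, Kai's choice at the node after Lo-s-U-w can never be reached regardless of what Lee does, so varying those choices leaves every outcome unchanged.
Holding the reachable choices fixed and varying the unreachable one freely already gives 2 equivalent strategies.
No other strategy reproduces this row, so those 2 are the full class: Lo/s/D/Stay, Lo/s/D/Out.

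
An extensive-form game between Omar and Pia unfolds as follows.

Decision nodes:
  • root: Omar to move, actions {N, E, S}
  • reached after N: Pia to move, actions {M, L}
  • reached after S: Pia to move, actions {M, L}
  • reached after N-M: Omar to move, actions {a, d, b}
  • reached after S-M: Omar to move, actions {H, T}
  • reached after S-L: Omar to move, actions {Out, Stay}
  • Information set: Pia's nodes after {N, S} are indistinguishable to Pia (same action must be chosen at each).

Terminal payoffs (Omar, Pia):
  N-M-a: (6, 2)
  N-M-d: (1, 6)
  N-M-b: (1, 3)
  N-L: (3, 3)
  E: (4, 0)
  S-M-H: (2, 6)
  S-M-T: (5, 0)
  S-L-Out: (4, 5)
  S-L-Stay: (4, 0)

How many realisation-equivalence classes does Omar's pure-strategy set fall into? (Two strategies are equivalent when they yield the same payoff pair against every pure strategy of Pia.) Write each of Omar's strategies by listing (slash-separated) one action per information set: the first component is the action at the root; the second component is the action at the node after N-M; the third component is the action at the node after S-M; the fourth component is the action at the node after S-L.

8

Omar has 36 pure strategies: N/a/H/Out, N/a/H/Stay, N/a/T/Out, N/a/T/Stay, N/d/H/Out, N/d/H/Stay, N/d/T/Out, N/d/T/Stay, N/b/H/Out, N/b/H/Stay, N/b/T/Out, N/b/T/Stay, E/a/H/Out, E/a/H/Stay, E/a/T/Out, E/a/T/Stay, E/d/H/Out, E/d/H/Stay, E/d/T/Out, E/d/T/Stay, E/b/H/Out, E/b/H/Stay, E/b/T/Out, E/b/T/Stay, S/a/H/Out, S/a/H/Stay, S/a/T/Out, S/a/T/Stay, S/d/H/Out, S/d/H/Stay, S/d/T/Out, S/d/T/Stay, S/b/H/Out, S/b/H/Stay, S/b/T/Out, S/b/T/Stay. Columns: M, L.
{N/a/H/Out, N/a/H/Stay, N/a/T/Out, N/a/T/Stay} → row (6,2) (3,3)
{N/d/H/Out, N/d/H/Stay, N/d/T/Out, N/d/T/Stay} → row (1,6) (3,3)
{N/b/H/Out, N/b/H/Stay, N/b/T/Out, N/b/T/Stay} → row (1,3) (3,3)
{E/a/H/Out, E/a/H/Stay, E/a/T/Out, E/a/T/Stay, E/d/H/Out, E/d/H/Stay, E/d/T/Out, E/d/T/Stay, E/b/H/Out, E/b/H/Stay, E/b/T/Out, E/b/T/Stay} → row (4,0) (4,0)
{S/a/H/Out, S/d/H/Out, S/b/H/Out} → row (2,6) (4,5)
{S/a/H/Stay, S/d/H/Stay, S/b/H/Stay} → row (2,6) (4,0)
{S/a/T/Out, S/d/T/Out, S/b/T/Out} → row (5,0) (4,5)
{S/a/T/Stay, S/d/T/Stay, S/b/T/Stay} → row (5,0) (4,0)
That's 8 distinct rows out of 36 strategies.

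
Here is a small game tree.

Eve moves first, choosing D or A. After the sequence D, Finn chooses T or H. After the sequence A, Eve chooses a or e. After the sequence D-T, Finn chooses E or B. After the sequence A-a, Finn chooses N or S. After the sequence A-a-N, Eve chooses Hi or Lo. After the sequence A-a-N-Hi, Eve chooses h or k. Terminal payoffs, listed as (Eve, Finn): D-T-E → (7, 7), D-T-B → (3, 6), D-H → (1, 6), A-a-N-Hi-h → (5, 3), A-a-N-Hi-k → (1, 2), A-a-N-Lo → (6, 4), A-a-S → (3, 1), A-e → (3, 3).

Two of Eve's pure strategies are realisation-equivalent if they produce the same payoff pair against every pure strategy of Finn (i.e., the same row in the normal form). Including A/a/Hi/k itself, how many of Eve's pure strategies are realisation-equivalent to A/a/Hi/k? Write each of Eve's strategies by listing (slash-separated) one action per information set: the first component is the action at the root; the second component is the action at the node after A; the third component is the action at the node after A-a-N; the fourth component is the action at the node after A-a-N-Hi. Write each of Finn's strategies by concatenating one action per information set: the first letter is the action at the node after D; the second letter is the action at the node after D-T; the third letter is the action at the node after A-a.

1

Row for A/a/Hi/k (columns TEN, TES, TBN, TBS, HEN, HES, HBN, HBS): (1,2) (3,1) (1,2) (3,1) (1,2) (3,1) (1,2) (3,1).
Every one of Eve's information sets is on the play path for some reply by Finn when Eve follows A/a/Hi/k.
Changing the action at any of them therefore changes at least one column, so only A/a/Hi/k itself gives this row.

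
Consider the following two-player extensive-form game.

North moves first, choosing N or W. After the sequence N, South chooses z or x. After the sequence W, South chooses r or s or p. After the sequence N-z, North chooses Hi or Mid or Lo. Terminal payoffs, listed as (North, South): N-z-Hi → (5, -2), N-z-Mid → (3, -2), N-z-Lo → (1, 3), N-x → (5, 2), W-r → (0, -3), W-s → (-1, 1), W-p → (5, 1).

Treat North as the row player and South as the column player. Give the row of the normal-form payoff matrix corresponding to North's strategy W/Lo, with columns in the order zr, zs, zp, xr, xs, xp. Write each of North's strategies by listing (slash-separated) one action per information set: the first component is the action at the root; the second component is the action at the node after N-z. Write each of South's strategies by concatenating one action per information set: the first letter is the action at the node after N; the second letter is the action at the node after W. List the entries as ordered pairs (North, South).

vs zr: North plays W → South plays r at [W] → (0, -3)
vs zs: North plays W → South plays s at [W] → (-1, 1)
vs zp: North plays W → South plays p at [W] → (5, 1)
vs xr: North plays W → South plays r at [W] → (0, -3)
vs xs: North plays W → South plays s at [W] → (-1, 1)
vs xp: North plays W → South plays p at [W] → (5, 1)

(0,-3) (-1,1) (5,1) (0,-3) (-1,1) (5,1)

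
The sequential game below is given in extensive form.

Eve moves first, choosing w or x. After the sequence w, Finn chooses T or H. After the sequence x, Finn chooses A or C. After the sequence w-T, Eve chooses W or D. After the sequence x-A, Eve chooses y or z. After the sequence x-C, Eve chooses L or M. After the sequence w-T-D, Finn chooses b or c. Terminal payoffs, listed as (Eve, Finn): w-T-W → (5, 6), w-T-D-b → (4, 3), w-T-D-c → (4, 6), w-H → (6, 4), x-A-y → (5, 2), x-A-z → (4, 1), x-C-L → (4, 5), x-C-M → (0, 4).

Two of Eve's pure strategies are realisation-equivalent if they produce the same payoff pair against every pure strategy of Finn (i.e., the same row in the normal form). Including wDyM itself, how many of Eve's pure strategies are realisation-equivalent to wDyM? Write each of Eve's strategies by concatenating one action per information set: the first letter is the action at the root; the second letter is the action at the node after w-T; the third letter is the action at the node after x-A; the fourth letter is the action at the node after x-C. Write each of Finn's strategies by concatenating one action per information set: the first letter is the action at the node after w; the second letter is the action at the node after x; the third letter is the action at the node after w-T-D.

Row for wDyM (columns TAb, TAc, TCb, TCc, HAb, HAc, HCb, HCc): (4,3) (4,6) (4,3) (4,6) (6,4) (6,4) (6,4) (6,4).
Under wDyM, Eve's choice at the node after x-A and at the node after x-C can never be reached regardless of what Finn does, so varying those choices leaves every outcome unchanged.
Holding the reachable choices fixed and varying the unreachable ones freely already gives 2 × 2 = 4 equivalent strategies.
No other strategy reproduces this row, so those 4 are the full class: wDyL, wDyM, wDzL, wDzM.

4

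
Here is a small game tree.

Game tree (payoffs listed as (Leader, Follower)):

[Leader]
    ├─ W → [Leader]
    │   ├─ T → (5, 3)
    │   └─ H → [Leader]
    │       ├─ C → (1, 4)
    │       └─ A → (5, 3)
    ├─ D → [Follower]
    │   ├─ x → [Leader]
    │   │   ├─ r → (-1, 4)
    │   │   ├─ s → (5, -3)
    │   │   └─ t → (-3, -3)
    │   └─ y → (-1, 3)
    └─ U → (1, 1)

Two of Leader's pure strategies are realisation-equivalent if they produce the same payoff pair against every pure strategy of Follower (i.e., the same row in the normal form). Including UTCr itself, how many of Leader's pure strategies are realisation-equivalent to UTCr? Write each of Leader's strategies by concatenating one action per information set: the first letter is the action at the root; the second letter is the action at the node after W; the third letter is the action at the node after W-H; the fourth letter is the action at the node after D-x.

Row for UTCr (columns x, y): (1,1) (1,1).
Under UTCr, Leader's choice at the node after W and at the node after W-H and at the node after D-x can never be reached regardless of what Follower does, so varying those choices leaves every outcome unchanged.
Holding the reachable choices fixed and varying the unreachable ones freely already gives 2 × 2 × 3 = 12 equivalent strategies.
No other strategy reproduces this row, so those 12 are the full class: UTCr, UTCs, UTCt, UTAr, UTAs, UTAt, UHCr, UHCs, UHCt, UHAr, UHAs, UHAt.

12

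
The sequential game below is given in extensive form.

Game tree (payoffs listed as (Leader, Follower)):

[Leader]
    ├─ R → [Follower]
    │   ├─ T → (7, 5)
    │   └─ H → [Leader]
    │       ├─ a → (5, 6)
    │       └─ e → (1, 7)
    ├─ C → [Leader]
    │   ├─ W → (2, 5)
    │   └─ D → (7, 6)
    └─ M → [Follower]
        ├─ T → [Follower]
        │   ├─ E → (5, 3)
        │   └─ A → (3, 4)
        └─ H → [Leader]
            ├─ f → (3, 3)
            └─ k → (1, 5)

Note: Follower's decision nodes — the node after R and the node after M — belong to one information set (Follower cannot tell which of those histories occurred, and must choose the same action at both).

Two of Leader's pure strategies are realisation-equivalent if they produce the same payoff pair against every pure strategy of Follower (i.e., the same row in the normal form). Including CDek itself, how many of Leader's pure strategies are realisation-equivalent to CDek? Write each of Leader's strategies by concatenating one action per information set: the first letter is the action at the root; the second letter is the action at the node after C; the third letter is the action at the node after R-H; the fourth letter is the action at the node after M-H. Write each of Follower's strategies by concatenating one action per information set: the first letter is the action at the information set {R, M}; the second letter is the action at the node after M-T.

4

Row for CDek (columns TE, TA, HE, HA): (7,6) (7,6) (7,6) (7,6).
Under CDek, Leader's choice at the node after R-H and at the node after M-H can never be reached regardless of what Follower does, so varying those choices leaves every outcome unchanged.
Holding the reachable choices fixed and varying the unreachable ones freely already gives 2 × 2 = 4 equivalent strategies.
No other strategy reproduces this row, so those 4 are the full class: CDaf, CDak, CDef, CDek.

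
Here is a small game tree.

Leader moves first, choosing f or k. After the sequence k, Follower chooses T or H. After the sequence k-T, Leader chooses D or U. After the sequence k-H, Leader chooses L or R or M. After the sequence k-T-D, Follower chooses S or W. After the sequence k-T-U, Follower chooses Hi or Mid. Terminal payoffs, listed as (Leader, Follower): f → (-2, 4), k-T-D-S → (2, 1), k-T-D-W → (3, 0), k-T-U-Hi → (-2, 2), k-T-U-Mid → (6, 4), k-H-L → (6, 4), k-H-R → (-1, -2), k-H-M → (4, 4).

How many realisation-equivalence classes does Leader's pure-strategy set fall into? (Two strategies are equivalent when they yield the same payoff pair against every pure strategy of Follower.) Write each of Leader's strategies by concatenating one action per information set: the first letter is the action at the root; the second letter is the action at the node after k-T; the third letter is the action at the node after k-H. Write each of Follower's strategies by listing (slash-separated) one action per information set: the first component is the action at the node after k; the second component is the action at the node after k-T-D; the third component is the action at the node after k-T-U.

7

Leader has 12 pure strategies: fDL, fDR, fDM, fUL, fUR, fUM, kDL, kDR, kDM, kUL, kUR, kUM. Columns: T/S/Hi, T/S/Mid, T/W/Hi, T/W/Mid, H/S/Hi, H/S/Mid, H/W/Hi, H/W/Mid.
{fDL, fDR, fDM, fUL, fUR, fUM} → row (-2,4) (-2,4) (-2,4) (-2,4) (-2,4) (-2,4) (-2,4) (-2,4)
{kDL} → row (2,1) (2,1) (3,0) (3,0) (6,4) (6,4) (6,4) (6,4)
{kDR} → row (2,1) (2,1) (3,0) (3,0) (-1,-2) (-1,-2) (-1,-2) (-1,-2)
{kDM} → row (2,1) (2,1) (3,0) (3,0) (4,4) (4,4) (4,4) (4,4)
{kUL} → row (-2,2) (6,4) (-2,2) (6,4) (6,4) (6,4) (6,4) (6,4)
{kUR} → row (-2,2) (6,4) (-2,2) (6,4) (-1,-2) (-1,-2) (-1,-2) (-1,-2)
{kUM} → row (-2,2) (6,4) (-2,2) (6,4) (4,4) (4,4) (4,4) (4,4)
That's 7 distinct rows out of 12 strategies.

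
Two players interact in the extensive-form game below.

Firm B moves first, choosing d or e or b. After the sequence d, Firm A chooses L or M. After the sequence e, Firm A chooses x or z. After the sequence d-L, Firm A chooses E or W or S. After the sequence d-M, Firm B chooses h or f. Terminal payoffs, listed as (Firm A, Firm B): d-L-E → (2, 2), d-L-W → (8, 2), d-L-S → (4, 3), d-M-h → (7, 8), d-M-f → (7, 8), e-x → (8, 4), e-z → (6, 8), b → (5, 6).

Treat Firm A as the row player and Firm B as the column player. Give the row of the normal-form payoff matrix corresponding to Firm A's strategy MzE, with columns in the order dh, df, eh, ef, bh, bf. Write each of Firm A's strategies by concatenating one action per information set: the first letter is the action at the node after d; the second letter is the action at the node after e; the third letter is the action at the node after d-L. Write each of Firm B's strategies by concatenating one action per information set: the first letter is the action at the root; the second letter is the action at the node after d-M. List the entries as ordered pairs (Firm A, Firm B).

(7,8) (7,8) (6,8) (6,8) (5,6) (5,6)

vs dh: Firm B plays d → Firm A plays M at [d] → Firm B plays h at [d-M] → (7, 8)
vs df: Firm B plays d → Firm A plays M at [d] → Firm B plays f at [d-M] → (7, 8)
vs eh: Firm B plays e → Firm A plays z at [e] → (6, 8)
vs ef: Firm B plays e → Firm A plays z at [e] → (6, 8)
vs bh: Firm B plays b → (5, 6)
vs bf: Firm B plays b → (5, 6)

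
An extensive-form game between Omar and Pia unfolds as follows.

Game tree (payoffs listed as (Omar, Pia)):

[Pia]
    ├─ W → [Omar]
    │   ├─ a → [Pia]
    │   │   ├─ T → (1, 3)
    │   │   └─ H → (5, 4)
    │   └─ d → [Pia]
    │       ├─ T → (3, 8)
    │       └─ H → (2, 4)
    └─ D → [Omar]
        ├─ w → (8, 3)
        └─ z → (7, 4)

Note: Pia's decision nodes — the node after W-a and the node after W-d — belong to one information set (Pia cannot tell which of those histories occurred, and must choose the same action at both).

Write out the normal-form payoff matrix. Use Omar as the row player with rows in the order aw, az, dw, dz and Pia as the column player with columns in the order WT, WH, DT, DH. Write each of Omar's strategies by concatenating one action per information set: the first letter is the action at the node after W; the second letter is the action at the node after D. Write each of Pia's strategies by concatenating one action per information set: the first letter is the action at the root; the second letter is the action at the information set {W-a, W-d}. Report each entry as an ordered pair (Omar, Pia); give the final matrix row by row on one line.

aw: (1,3) (5,4) (8,3) (8,3) | az: (1,3) (5,4) (7,4) (7,4) | dw: (3,8) (2,4) (8,3) (8,3) | dz: (3,8) (2,4) (7,4) (7,4)

Row aw: WT→(1,3), WH→(5,4), DT→(8,3), DH→(8,3)
Row az: WT→(1,3), WH→(5,4), DT→(7,4), DH→(7,4)
Row dw: WT→(3,8), WH→(2,4), DT→(8,3), DH→(8,3)
Row dz: WT→(3,8), WH→(2,4), DT→(7,4), DH→(7,4)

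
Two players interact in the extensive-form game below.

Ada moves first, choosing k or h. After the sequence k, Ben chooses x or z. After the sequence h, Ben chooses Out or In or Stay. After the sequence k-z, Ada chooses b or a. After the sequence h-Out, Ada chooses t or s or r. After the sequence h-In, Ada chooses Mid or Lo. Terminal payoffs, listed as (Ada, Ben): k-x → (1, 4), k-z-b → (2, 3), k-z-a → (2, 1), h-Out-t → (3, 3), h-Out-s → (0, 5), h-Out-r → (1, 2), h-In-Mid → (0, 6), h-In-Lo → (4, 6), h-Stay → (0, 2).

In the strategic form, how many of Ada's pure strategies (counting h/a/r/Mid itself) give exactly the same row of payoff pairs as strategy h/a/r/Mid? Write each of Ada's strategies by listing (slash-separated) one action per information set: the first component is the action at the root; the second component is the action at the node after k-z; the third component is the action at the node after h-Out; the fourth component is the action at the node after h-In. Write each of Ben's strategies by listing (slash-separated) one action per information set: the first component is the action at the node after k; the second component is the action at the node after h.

2

Row for h/a/r/Mid (columns x/Out, x/In, x/Stay, z/Out, z/In, z/Stay): (1,2) (0,6) (0,2) (1,2) (0,6) (0,2).
Under h/a/r/Mid, Ada's choice at the node after k-z can never be reached regardless of what Ben does, so varying those choices leaves every outcome unchanged.
Holding the reachable choices fixed and varying the unreachable one freely already gives 2 equivalent strategies.
No other strategy reproduces this row, so those 2 are the full class: h/b/r/Mid, h/a/r/Mid.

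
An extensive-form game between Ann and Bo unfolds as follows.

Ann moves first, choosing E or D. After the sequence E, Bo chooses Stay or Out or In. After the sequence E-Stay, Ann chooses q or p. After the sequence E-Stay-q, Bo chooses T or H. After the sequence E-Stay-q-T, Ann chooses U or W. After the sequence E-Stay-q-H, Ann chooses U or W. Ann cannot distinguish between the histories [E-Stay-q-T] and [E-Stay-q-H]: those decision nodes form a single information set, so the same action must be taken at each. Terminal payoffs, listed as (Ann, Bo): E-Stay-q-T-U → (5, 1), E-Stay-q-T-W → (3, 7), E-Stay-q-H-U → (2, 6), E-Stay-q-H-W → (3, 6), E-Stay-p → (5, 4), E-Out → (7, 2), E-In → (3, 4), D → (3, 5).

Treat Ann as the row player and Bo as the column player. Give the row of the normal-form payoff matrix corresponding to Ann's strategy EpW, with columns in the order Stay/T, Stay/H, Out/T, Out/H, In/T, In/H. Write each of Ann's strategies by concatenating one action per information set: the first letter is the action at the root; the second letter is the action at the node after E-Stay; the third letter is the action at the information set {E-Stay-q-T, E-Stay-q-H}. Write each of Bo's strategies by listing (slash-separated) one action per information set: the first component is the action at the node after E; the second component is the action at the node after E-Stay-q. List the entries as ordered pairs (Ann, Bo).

vs Stay/T: Ann plays E → Bo plays Stay at [E] → Ann plays p at [E-Stay] → (5, 4)
vs Stay/H: Ann plays E → Bo plays Stay at [E] → Ann plays p at [E-Stay] → (5, 4)
vs Out/T: Ann plays E → Bo plays Out at [E] → (7, 2)
vs Out/H: Ann plays E → Bo plays Out at [E] → (7, 2)
vs In/T: Ann plays E → Bo plays In at [E] → (3, 4)
vs In/H: Ann plays E → Bo plays In at [E] → (3, 4)

(5,4) (5,4) (7,2) (7,2) (3,4) (3,4)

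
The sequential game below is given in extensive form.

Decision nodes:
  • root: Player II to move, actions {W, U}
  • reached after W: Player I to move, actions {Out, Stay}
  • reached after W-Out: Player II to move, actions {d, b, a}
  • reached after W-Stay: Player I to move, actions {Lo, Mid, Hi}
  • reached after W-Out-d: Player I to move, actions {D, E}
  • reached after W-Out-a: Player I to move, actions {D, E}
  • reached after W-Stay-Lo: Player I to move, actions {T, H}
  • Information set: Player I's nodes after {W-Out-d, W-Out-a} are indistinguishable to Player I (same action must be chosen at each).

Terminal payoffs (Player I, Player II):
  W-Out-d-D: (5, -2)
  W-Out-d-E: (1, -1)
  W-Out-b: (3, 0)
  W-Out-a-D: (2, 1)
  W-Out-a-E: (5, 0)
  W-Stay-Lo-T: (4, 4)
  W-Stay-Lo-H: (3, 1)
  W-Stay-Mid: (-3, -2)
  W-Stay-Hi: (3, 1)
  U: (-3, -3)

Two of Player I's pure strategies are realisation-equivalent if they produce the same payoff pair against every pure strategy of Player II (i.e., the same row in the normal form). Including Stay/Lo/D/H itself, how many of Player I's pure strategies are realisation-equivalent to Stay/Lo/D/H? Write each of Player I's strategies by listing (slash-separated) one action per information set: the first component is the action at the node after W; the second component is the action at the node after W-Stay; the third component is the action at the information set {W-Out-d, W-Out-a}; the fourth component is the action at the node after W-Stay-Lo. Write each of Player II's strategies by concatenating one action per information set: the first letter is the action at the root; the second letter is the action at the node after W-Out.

6

Row for Stay/Lo/D/H (columns Wd, Wb, Wa, Ud, Ub, Ua): (3,1) (3,1) (3,1) (-3,-3) (-3,-3) (-3,-3).
Under Stay/Lo/D/H, Player I's choice at the information set {W-Out-d, W-Out-a} can never be reached regardless of what Player II does, so varying those choices leaves every outcome unchanged.
Holding the reachable choices fixed and varying the unreachable one freely already gives 2 equivalent strategies.
Checking the remaining rows, Stay/Hi/D/T, Stay/Hi/D/H, Stay/Hi/E/T, Stay/Hi/E/H also happen to give the same payoffs in every column, bringing the total to 6: Stay/Lo/D/H, Stay/Lo/E/H, Stay/Hi/D/T, Stay/Hi/D/H, Stay/Hi/E/T, Stay/Hi/E/H.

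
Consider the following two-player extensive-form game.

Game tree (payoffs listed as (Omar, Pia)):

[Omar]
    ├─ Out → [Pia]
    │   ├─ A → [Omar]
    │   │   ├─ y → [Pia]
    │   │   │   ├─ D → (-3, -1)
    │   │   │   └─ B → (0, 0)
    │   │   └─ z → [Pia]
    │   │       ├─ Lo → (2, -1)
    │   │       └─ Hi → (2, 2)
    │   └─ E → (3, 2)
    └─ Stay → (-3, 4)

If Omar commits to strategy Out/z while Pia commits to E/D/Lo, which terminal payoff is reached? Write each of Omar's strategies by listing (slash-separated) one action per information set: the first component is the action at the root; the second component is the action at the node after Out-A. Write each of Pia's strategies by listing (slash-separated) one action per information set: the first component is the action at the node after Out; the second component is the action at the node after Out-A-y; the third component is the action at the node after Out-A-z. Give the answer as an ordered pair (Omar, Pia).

Trace the play path from the root:
  Omar plays Out
  Pia plays E at [Out]
→ terminal payoff (3, 2).
(Omar's choice at the node after Out-A is never reached on this path, so it doesn't affect the outcome.)

(3, 2)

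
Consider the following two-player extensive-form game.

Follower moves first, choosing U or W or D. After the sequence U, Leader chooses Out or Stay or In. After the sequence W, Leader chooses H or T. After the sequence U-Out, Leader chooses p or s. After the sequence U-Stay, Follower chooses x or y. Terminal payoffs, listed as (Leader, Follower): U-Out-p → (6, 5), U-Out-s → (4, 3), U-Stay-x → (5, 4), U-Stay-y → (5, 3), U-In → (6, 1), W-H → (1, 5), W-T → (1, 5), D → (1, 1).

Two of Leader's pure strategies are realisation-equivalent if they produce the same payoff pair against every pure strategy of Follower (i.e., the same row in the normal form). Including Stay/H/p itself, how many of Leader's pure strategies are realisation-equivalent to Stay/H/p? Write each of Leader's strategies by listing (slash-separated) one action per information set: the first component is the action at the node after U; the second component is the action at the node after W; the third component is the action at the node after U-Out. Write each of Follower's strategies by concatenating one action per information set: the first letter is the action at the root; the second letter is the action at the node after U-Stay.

Row for Stay/H/p (columns Ux, Uy, Wx, Wy, Dx, Dy): (5,4) (5,3) (1,5) (1,5) (1,1) (1,1).
Under Stay/H/p, Leader's choice at the node after U-Out can never be reached regardless of what Follower does, so varying those choices leaves every outcome unchanged.
Holding the reachable choices fixed and varying the unreachable one freely already gives 2 equivalent strategies.
Checking the remaining rows, Stay/T/p, Stay/T/s also happen to give the same payoffs in every column, bringing the total to 4: Stay/H/p, Stay/H/s, Stay/T/p, Stay/T/s.

4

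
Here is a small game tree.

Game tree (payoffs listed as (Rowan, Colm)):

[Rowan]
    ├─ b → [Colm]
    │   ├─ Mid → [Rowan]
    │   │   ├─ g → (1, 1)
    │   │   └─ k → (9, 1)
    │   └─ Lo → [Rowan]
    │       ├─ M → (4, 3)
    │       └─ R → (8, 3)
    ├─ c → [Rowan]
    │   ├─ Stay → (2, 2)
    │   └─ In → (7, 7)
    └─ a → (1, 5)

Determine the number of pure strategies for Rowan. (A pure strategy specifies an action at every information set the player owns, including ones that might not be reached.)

Rowan owns the root with actions {b, c, a} — three choices.
Rowan owns the node after c with actions {Stay, In} — two choices.
Rowan owns the node after b-Mid with actions {g, k} — two choices.
Rowan owns the node after b-Lo with actions {M, R} — two choices.
A pure strategy fixes one action at each information set independently, so the count is the product 3 × 2 × 2 × 2 = 24.

24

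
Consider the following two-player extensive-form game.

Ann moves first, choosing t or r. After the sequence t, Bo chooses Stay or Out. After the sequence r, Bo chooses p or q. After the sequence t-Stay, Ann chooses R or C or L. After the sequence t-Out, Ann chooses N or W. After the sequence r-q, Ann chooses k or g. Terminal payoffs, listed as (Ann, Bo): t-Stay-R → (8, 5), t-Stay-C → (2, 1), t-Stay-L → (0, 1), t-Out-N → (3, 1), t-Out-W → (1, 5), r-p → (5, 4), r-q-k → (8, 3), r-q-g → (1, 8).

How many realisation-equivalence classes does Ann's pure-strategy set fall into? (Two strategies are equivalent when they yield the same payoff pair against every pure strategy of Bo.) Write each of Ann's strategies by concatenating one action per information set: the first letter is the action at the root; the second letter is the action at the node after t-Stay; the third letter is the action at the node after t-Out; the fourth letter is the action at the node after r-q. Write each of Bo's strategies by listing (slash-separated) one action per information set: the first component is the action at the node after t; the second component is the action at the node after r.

8

Ann has 24 pure strategies: tRNk, tRNg, tRWk, tRWg, tCNk, tCNg, tCWk, tCWg, tLNk, tLNg, tLWk, tLWg, rRNk, rRNg, rRWk, rRWg, rCNk, rCNg, rCWk, rCWg, rLNk, rLNg, rLWk, rLWg. Columns: Stay/p, Stay/q, Out/p, Out/q.
{tRNk, tRNg} → row (8,5) (8,5) (3,1) (3,1)
{tRWk, tRWg} → row (8,5) (8,5) (1,5) (1,5)
{tCNk, tCNg} → row (2,1) (2,1) (3,1) (3,1)
{tCWk, tCWg} → row (2,1) (2,1) (1,5) (1,5)
{tLNk, tLNg} → row (0,1) (0,1) (3,1) (3,1)
{tLWk, tLWg} → row (0,1) (0,1) (1,5) (1,5)
{rRNk, rRWk, rCNk, rCWk, rLNk, rLWk} → row (5,4) (8,3) (5,4) (8,3)
{rRNg, rRWg, rCNg, rCWg, rLNg, rLWg} → row (5,4) (1,8) (5,4) (1,8)
That's 8 distinct rows out of 24 strategies.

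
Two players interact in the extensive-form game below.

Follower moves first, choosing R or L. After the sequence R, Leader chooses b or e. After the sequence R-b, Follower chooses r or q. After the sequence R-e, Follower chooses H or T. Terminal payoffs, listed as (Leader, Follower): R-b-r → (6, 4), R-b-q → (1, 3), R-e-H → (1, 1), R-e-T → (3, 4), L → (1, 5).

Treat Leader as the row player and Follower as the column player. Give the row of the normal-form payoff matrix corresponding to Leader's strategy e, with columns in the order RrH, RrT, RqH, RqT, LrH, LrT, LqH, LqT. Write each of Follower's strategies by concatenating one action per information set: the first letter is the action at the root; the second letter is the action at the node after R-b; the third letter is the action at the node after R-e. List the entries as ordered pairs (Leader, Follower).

vs RrH: Follower plays R → Leader plays e at [R] → Follower plays H at [R-e] → (1, 1)
vs RrT: Follower plays R → Leader plays e at [R] → Follower plays T at [R-e] → (3, 4)
vs RqH: Follower plays R → Leader plays e at [R] → Follower plays H at [R-e] → (1, 1)
vs RqT: Follower plays R → Leader plays e at [R] → Follower plays T at [R-e] → (3, 4)
vs LrH: Follower plays L → (1, 5)
vs LrT: Follower plays L → (1, 5)
vs LqH: Follower plays L → (1, 5)
vs LqT: Follower plays L → (1, 5)

(1,1) (3,4) (1,1) (3,4) (1,5) (1,5) (1,5) (1,5)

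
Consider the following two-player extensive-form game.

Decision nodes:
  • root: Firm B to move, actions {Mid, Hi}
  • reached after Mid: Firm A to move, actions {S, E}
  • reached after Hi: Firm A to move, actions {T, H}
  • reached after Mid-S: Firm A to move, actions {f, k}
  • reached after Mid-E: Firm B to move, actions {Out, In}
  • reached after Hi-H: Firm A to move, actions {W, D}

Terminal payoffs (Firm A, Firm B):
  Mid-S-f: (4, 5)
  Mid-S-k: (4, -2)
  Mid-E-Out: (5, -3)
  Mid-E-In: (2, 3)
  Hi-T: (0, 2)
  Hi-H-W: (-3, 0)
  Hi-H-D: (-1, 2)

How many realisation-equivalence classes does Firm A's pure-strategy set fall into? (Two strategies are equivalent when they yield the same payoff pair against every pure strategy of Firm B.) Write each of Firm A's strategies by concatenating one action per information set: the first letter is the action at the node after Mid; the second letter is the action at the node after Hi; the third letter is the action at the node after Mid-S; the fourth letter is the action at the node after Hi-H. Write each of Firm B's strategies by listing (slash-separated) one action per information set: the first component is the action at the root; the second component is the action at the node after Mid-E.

9

Firm A has 16 pure strategies: STfW, STfD, STkW, STkD, SHfW, SHfD, SHkW, SHkD, ETfW, ETfD, ETkW, ETkD, EHfW, EHfD, EHkW, EHkD. Columns: Mid/Out, Mid/In, Hi/Out, Hi/In.
{STfW, STfD} → row (4,5) (4,5) (0,2) (0,2)
{STkW, STkD} → row (4,-2) (4,-2) (0,2) (0,2)
{SHfW} → row (4,5) (4,5) (-3,0) (-3,0)
{SHfD} → row (4,5) (4,5) (-1,2) (-1,2)
{SHkW} → row (4,-2) (4,-2) (-3,0) (-3,0)
{SHkD} → row (4,-2) (4,-2) (-1,2) (-1,2)
{ETfW, ETfD, ETkW, ETkD} → row (5,-3) (2,3) (0,2) (0,2)
{EHfW, EHkW} → row (5,-3) (2,3) (-3,0) (-3,0)
{EHfD, EHkD} → row (5,-3) (2,3) (-1,2) (-1,2)
That's 9 distinct rows out of 16 strategies.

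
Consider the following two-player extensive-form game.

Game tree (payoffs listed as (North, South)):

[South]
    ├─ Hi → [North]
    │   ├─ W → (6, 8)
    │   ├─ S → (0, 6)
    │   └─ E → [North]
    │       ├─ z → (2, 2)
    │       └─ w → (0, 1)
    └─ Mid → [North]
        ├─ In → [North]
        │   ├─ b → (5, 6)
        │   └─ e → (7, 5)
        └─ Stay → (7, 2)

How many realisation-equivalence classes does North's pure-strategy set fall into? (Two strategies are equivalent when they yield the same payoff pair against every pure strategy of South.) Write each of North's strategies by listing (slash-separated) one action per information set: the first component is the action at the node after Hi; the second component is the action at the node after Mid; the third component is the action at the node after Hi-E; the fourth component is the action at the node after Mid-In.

12

North has 24 pure strategies: W/In/z/b, W/In/z/e, W/In/w/b, W/In/w/e, W/Stay/z/b, W/Stay/z/e, W/Stay/w/b, W/Stay/w/e, S/In/z/b, S/In/z/e, S/In/w/b, S/In/w/e, S/Stay/z/b, S/Stay/z/e, S/Stay/w/b, S/Stay/w/e, E/In/z/b, E/In/z/e, E/In/w/b, E/In/w/e, E/Stay/z/b, E/Stay/z/e, E/Stay/w/b, E/Stay/w/e. Columns: Hi, Mid.
{W/In/z/b, W/In/w/b} → row (6,8) (5,6)
{W/In/z/e, W/In/w/e} → row (6,8) (7,5)
{W/Stay/z/b, W/Stay/z/e, W/Stay/w/b, W/Stay/w/e} → row (6,8) (7,2)
{S/In/z/b, S/In/w/b} → row (0,6) (5,6)
{S/In/z/e, S/In/w/e} → row (0,6) (7,5)
{S/Stay/z/b, S/Stay/z/e, S/Stay/w/b, S/Stay/w/e} → row (0,6) (7,2)
{E/In/z/b} → row (2,2) (5,6)
{E/In/z/e} → row (2,2) (7,5)
{E/In/w/b} → row (0,1) (5,6)
{E/In/w/e} → row (0,1) (7,5)
{E/Stay/z/b, E/Stay/z/e} → row (2,2) (7,2)
{E/Stay/w/b, E/Stay/w/e} → row (0,1) (7,2)
That's 12 distinct rows out of 24 strategies.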